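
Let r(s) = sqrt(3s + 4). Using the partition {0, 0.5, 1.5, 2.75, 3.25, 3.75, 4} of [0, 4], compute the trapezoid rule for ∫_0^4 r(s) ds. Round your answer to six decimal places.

Subinterval widths: 0.5, 1, 1.25, 0.5, 0.5, 0.25.
r(0) ≈ 2.000000, r(0.5) ≈ 2.345208, r(1.5) ≈ 2.915476, r(2.75) ≈ 3.500000, r(3.25) ≈ 3.708099, r(3.75) ≈ 3.905125, r(4) ≈ 4.000000.
On each subinterval the trapezoid contributes (Δs_i/2)·[r(s_{i-1}) + r(s_i)].
Sum ≈ 12.419788.

12.419788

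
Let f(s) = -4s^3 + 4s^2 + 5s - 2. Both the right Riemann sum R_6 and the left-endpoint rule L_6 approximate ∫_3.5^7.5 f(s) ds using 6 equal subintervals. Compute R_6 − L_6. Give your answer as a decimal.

R_6 ≈ -2865.03704.
L_6 ≈ -1985.03704.
R_6 − L_6 = -880.

-880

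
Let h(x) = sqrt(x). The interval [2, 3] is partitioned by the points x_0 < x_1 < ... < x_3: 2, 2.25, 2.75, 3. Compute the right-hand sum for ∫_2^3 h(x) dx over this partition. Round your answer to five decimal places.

Subinterval widths: 0.25, 0.5, 0.25.
Right endpoints: 2.25, 2.75, 3.
h(2.25) ≈ 1.50000, h(2.75) ≈ 1.65831, h(3) ≈ 1.73205.
Sum = Σ Δx_i · h(x_i).
Sum ≈ 1.63717.

1.63717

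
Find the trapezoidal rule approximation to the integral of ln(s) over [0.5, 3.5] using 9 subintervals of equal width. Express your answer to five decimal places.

Δs = (3.5 − 0.5)/9 = 1/3.
f(0.5) ≈ -0.69315, f(5/6) ≈ -0.18232, f(7/6) ≈ 0.15415, f(1.5) ≈ 0.40547, f(11/6) ≈ 0.60614, f(13/6) ≈ 0.77319, f(2.5) ≈ 0.91629, f(17/6) ≈ 1.04145, f(19/6) ≈ 1.15268, f(3.5) ≈ 1.25276.
T_9 = (Δs/2)·[f(s_0) + 2f(s_1) + ... + 2f(s_{8}) + f(s_9)].
Sum ≈ 1.71562.

1.71562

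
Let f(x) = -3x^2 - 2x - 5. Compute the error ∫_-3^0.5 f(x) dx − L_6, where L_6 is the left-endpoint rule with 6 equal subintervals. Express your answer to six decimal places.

6.210069

Exact integral: ∫_-3^0.5 f(x) dx = -35.875.
L_6 ≈ -42.08506944.
Error ≈ -35.875 − (-42.08506944) ≈ 6.210069.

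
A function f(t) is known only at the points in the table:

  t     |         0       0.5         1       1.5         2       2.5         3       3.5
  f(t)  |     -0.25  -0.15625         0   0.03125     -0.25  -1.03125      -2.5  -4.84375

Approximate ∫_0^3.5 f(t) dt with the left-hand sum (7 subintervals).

Δt = 0.5.
Sum = 0.5·[(-0.25) + (-0.15625) + 0 + 0.03125 + (-0.25) + (-1.03125) + (-2.5)] = -2.078125.

-2.078125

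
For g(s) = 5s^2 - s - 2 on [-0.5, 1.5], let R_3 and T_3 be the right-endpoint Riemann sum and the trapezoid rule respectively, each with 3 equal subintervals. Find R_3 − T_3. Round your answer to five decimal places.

2.66667

R_3 ≈ 4.2407407.
T_3 ≈ 1.5740741.
R_3 − T_3 ≈ 2.66667.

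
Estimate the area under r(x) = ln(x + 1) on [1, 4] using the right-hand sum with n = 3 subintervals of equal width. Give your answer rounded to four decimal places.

4.0943

Δx = (4 − 1)/3 = 1.
Right endpoints: 2, 3, 4.
r(2) ≈ 1.0986, r(3) ≈ 1.3863, r(4) ≈ 1.6094.
Sum = Δx · [r(2) + r(3) + r(4)].
Sum ≈ 4.0943.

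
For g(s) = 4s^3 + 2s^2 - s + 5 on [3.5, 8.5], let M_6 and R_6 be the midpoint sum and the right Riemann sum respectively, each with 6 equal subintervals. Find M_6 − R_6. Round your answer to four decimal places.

-1064.2361

M_6 ≈ 5424.421296.
R_6 ≈ 6488.657407.
M_6 − R_6 ≈ -1064.2361.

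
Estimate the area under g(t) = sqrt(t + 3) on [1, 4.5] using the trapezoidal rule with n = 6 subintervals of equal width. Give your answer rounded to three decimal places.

8.358

Δt = (4.5 − 1)/6 = 7/12.
g(1) ≈ 2.000, g(19/12) ≈ 2.141, g(13/6) ≈ 2.273, g(2.75) ≈ 2.398, g(10/3) ≈ 2.517, g(47/12) ≈ 2.630, g(4.5) ≈ 2.739.
T_6 = (Δt/2)·[g(t_0) + 2g(t_1) + ... + 2g(t_{5}) + g(t_6)].
Sum ≈ 8.358.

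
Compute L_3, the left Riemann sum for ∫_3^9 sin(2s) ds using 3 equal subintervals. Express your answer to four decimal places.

0.3343

Δs = (9 − 3)/3 = 2.
Left endpoints: 3, 5, 7.
f(3) ≈ -0.2794, f(5) ≈ -0.5440, f(7) ≈ 0.9906.
Sum = Δs · [f(3) + f(5) + f(7)].
Sum ≈ 0.3343.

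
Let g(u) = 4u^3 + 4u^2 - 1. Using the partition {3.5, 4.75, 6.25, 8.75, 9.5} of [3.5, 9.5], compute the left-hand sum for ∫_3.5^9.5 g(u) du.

Subinterval widths: 1.25, 1.5, 2.5, 0.75.
Left endpoints: 3.5, 4.75, 6.25, 8.75.
g(3.5) = 219.5, g(4.75) = 517.9375, g(6.25) = 1131.8125, g(8.75) = 2984.9375.
Sum = Σ Δu_i · g(u_i).
Sum = 6119.515625.

6119.515625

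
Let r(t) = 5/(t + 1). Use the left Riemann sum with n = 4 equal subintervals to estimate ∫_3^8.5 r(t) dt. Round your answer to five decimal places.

4.86249

Δt = (8.5 − 3)/4 = 1.375.
Left endpoints: 3, 4.375, 5.75, 7.125.
r(3) = 1.25, r(4.375) = 40/43, r(5.75) = 20/27, r(7.125) = 8/13.
Sum = Δt · [r(3) + r(4.375) + r(5.75) + r(7.125)].
Sum ≈ 4.86249.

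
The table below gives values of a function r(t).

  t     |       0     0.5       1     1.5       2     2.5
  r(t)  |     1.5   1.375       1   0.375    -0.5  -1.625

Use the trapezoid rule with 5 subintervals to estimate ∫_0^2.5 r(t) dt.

Δt = 0.5.
T_5 = (0.5/2)·[1.5 + 2·1.375 + 2·1 + 2·0.375 + 2·(-0.5) + (-1.625)] = 1.09375.

1.09375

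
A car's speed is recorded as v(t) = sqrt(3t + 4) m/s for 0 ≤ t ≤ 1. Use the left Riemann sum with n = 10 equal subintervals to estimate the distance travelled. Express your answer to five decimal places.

2.30540

Δt = (1 − 0)/10 = 0.1.
Left endpoints: 0, 0.1, 0.2, 0.3, 0.4, 0.5, 0.6, 0.7, 0.8, 0.9.
v(0) ≈ 2.00000, v(0.1) ≈ 2.07364, v(0.2) ≈ 2.14476, v(0.3) ≈ 2.21359, v(0.4) ≈ 2.28035, v(0.5) ≈ 2.34521, v(0.6) ≈ 2.40832, v(0.7) ≈ 2.46982, v(0.8) ≈ 2.52982, v(0.9) ≈ 2.58844.
Sum = Δt · [v(0) + v(0.1) + v(0.2) + ...].
Sum ≈ 2.30540.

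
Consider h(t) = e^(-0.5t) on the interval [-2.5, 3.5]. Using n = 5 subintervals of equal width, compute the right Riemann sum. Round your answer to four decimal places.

Δt = (3.5 − (-2.5))/5 = 1.2.
Right endpoints: -1.3, -0.1, 1.1, 2.3, 3.5.
h(-1.3) ≈ 1.9155, h(-0.1) ≈ 1.0513, h(1.1) ≈ 0.5769, h(2.3) ≈ 0.3166, h(3.5) ≈ 0.1738.
Sum = Δt · [h(-1.3) + h(-0.1) + h(1.1) + h(2.3) + h(3.5)].
Sum ≈ 4.8410.

4.8410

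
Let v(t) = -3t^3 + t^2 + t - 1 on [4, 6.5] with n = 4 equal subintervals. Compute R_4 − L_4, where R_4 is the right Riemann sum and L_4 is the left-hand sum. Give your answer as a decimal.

-376.953125

R_4 ≈ -1261.967773.
L_4 ≈ -885.014648.
R_4 − L_4 = -376.953125.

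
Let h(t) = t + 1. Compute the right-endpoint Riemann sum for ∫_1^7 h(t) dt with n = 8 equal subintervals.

Δt = (7 − 1)/8 = 0.75.
Right endpoints: 1.75, 2.5, 3.25, 4, 4.75, 5.5, 6.25, 7.
h(1.75) = 2.75, h(2.5) = 3.5, h(3.25) = 4.25, h(4) = 5, h(4.75) = 5.75, h(5.5) = 6.5, h(6.25) = 7.25, h(7) = 8.
Sum = Δt · [h(1.75) + h(2.5) + h(3.25) + ...].
Sum = 32.25.

32.25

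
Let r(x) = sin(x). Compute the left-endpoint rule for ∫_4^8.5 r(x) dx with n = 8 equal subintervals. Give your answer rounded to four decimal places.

Δx = (8.5 − 4)/8 = 0.5625.
Left endpoints: 4, 4.5625, 5.125, 5.6875, 6.25, 6.8125, 7.375, 7.9375.
r(4) ≈ -0.7568, r(4.5625) ≈ -0.9888, r(5.125) ≈ -0.9161, r(5.6875) ≈ -0.5611, r(6.25) ≈ -0.0332, r(6.8125) ≈ 0.5049, r(7.375) ≈ 0.8875, r(7.9375) ≈ 0.9965.
Sum = Δx · [r(4) + r(4.5625) + r(5.125) + ...].
Sum ≈ -0.4877.

-0.4877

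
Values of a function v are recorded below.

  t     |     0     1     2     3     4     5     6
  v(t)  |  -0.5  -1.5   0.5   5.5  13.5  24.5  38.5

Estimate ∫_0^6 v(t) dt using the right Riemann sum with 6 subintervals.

81

Δt = 1.
Sum = 1·[(-1.5) + 0.5 + 5.5 + 13.5 + 24.5 + 38.5] = 81.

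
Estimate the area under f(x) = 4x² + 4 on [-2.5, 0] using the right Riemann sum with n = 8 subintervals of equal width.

Δx = (0 − (-2.5))/8 = 0.3125.
Right endpoints: -2.1875, -1.875, -1.5625, -1.25, -0.9375, -0.625, -0.3125, 0.
f(-2.1875) = 23.140625, f(-1.875) = 18.0625, f(-1.5625) = 13.765625, f(-1.25) = 10.25, f(-0.9375) = 7.515625, f(-0.625) = 5.5625, f(-0.3125) = 4.390625, f(0) = 4.
Sum = Δx · [f(-2.1875) + f(-1.875) + f(-1.5625) + ...].
Sum = 27.08984375.

27.08984375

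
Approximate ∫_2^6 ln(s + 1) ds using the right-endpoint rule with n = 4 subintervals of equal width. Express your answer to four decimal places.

Δs = (6 − 2)/4 = 1.
Right endpoints: 3, 4, 5, 6.
f(3) ≈ 1.3863, f(4) ≈ 1.6094, f(5) ≈ 1.7918, f(6) ≈ 1.9459.
Sum = Δs · [f(3) + f(4) + f(5) + f(6)].
Sum ≈ 6.7334.

6.7334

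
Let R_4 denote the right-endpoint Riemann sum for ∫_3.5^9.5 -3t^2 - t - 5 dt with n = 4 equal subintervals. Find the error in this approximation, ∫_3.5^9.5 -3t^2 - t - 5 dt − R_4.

Exact integral: ∫_3.5^9.5 f(t) dt = -883.5.
R_4 = -1070.25.
Error = -883.5 − (-1070.25) = 186.75.

186.75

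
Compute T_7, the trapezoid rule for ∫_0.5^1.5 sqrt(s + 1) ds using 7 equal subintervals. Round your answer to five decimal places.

1.41033

Δs = (1.5 − 0.5)/7 = 1/7.
f(0.5) ≈ 1.22474, f(9/14) ≈ 1.28174, f(11/14) ≈ 1.33631, f(13/14) ≈ 1.38873, f(15/14) ≈ 1.43925, f(17/14) ≈ 1.48805, f(19/14) ≈ 1.53530, f(1.5) ≈ 1.58114.
T_7 = (Δs/2)·[f(s_0) + 2f(s_1) + ... + 2f(s_{6}) + f(s_7)].
Sum ≈ 1.41033.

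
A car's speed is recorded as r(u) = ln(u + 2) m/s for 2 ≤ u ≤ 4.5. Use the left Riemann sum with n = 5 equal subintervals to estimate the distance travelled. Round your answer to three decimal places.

Δu = (4.5 − 2)/5 = 0.5.
Left endpoints: 2, 2.5, 3, 3.5, 4.
r(2) ≈ 1.386, r(2.5) ≈ 1.504, r(3) ≈ 1.609, r(3.5) ≈ 1.705, r(4) ≈ 1.792.
Sum = Δu · [r(2) + r(2.5) + r(3) + r(3.5) + r(4)].
Sum ≈ 3.998.

3.998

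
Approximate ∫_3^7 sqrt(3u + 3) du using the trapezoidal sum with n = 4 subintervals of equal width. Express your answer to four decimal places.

16.8797

Δu = (7 − 3)/4 = 1.
f(3) ≈ 3.4641, f(4) ≈ 3.8730, f(5) ≈ 4.2426, f(6) ≈ 4.5826, f(7) ≈ 4.8990.
T_4 = (Δu/2)·[f(u_0) + 2f(u_1) + 2f(u_2) + 2f(u_3) + f(u_4)].
Sum ≈ 16.8797.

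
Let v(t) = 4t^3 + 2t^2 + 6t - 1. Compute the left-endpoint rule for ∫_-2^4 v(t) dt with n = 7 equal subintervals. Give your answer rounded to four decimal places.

Δt = (4 − (-2))/7 = 6/7.
Left endpoints: -2, -8/7, -2/7, 4/7, 10/7, 16/7, 22/7.
v(-2) = -37, v(-8/7) = -3847/343, v(-2/7) = -907/343, v(4/7) = 1313/343, v(10/7) = 7997/343, v(16/7) = 24329/343, v(22/7) = 55493/343.
Sum = Δt · [v(-2) + v(-8/7) + v(-2/7) + ...].
Sum ≈ 179.1429.

179.1429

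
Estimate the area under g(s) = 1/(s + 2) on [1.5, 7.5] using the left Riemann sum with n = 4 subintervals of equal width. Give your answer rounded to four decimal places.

Δs = (7.5 − 1.5)/4 = 1.5.
Left endpoints: 1.5, 3, 4.5, 6.
g(1.5) = 2/7, g(3) = 0.2, g(4.5) = 2/13, g(6) = 0.125.
Sum = Δs · [g(1.5) + g(3) + g(4.5) + g(6)].
Sum ≈ 1.1468.

1.1468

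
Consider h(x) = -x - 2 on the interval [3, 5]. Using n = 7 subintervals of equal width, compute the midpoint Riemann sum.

-12

Δx = (5 − 3)/7 = 2/7.
Midpoints: 22/7, 24/7, 26/7, 4, 30/7, 32/7, 34/7.
h(22/7) = -36/7, h(24/7) = -38/7, h(26/7) = -40/7, h(4) = -6, h(30/7) = -44/7, h(32/7) = -46/7, h(34/7) = -48/7.
Sum = Δx · [h(22/7) + h(24/7) + h(26/7) + ...].
Sum = -12.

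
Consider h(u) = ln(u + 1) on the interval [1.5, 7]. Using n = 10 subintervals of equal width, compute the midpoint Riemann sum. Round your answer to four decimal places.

Δu = (7 − 1.5)/10 = 0.55.
Midpoints: 1.775, 2.325, 2.875, 3.425, 3.975, 4.525, 5.075, 5.625, 6.175, 6.725.
h(1.775) ≈ 1.0207, h(2.325) ≈ 1.2015, h(2.875) ≈ 1.3545, h(3.425) ≈ 1.4873, h(3.975) ≈ 1.6044, h(4.525) ≈ 1.7093, h(5.075) ≈ 1.8042, h(5.625) ≈ 1.8909, h(6.175) ≈ 1.9706, h(6.725) ≈ 2.0445.
Sum = Δu · [h(1.775) + h(2.325) + h(2.875) + ...].
Sum ≈ 8.8483.

8.8483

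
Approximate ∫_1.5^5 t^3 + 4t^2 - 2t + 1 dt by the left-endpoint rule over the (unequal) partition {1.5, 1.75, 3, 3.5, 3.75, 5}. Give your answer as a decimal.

200.0546875

Subinterval widths: 0.25, 1.25, 0.5, 0.25, 1.25.
Left endpoints: 1.5, 1.75, 3, 3.5, 3.75.
f(1.5) = 10.375, f(1.75) = 15.109375, f(3) = 58, f(3.5) = 85.875, f(3.75) = 102.484375.
Sum = Σ Δt_i · f(t_i).
Sum = 200.0546875.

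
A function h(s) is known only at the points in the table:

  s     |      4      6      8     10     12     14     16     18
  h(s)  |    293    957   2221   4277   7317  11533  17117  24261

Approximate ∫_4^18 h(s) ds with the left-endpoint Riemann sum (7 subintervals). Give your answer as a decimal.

Δs = 2.
Sum = 2·[293 + 957 + 2221 + 4277 + 7317 + 11533 + 17117] = 87430.

87430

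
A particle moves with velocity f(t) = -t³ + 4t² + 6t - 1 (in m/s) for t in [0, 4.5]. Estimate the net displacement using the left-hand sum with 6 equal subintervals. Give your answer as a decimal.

67.74609375

Δt = (4.5 − 0)/6 = 0.75.
Left endpoints: 0, 0.75, 1.5, 2.25, 3, 3.75.
f(0) = -1, f(0.75) = 5.328125, f(1.5) = 13.625, f(2.25) = 21.359375, f(3) = 26, f(3.75) = 25.015625.
Sum = Δt · [f(0) + f(0.75) + f(1.5) + ...].
Sum = 67.74609375.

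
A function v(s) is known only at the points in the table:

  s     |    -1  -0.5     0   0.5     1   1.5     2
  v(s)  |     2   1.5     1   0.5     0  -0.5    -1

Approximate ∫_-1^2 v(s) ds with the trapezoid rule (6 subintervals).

1.5

Δs = 0.5.
T_6 = (0.5/2)·[2 + 2·1.5 + 2·1 + 2·0.5 + 2·0 + 2·(-0.5) + (-1)] = 1.5.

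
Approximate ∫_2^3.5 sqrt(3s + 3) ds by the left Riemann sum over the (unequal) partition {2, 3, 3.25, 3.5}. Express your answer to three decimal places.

4.759

Subinterval widths: 1, 0.25, 0.25.
Left endpoints: 2, 3, 3.25.
f(2) ≈ 3.000, f(3) ≈ 3.464, f(3.25) ≈ 3.571.
Sum = Σ Δs_i · f(s_i).
Sum ≈ 4.759.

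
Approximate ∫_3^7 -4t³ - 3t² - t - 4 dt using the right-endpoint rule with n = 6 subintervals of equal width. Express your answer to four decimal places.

-3153.3333

Δt = (7 − 3)/6 = 2/3.
Right endpoints: 11/3, 13/3, 5, 17/3, 19/3, 7.
f(11/3) = -6620/27, f(13/3) = -10534/27, f(5) = -584, f(17/3) = -22514/27, f(19/3) = -30964/27, f(7) = -1530.
Sum = Δt · [f(11/3) + f(13/3) + f(5) + ...].
Sum ≈ -3153.3333.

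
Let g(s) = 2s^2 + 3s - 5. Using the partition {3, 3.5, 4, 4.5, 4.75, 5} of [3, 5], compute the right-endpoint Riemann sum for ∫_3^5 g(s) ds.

87.59375

Subinterval widths: 0.5, 0.5, 0.5, 0.25, 0.25.
Right endpoints: 3.5, 4, 4.5, 4.75, 5.
g(3.5) = 30, g(4) = 39, g(4.5) = 49, g(4.75) = 54.375, g(5) = 60.
Sum = Σ Δs_i · g(s_i).
Sum = 87.59375.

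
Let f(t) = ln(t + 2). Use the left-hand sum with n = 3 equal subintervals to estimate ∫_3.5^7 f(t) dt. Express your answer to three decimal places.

6.604

Δt = (7 − 3.5)/3 = 7/6.
Left endpoints: 3.5, 14/3, 35/6.
f(3.5) ≈ 1.705, f(14/3) ≈ 1.897, f(35/6) ≈ 2.058.
Sum = Δt · [f(3.5) + f(14/3) + f(35/6)].
Sum ≈ 6.604.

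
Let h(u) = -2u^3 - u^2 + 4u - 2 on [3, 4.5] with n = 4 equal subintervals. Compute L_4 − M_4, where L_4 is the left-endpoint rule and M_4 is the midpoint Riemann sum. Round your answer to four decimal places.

L_4 ≈ -142.201172.
M_4 ≈ -165.993164.
L_4 − M_4 ≈ 23.7920.

23.7920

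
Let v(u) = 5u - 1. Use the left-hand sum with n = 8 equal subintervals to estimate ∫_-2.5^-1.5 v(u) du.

Δu = (-1.5 − (-2.5))/8 = 0.125.
Left endpoints: -2.5, -2.375, -2.25, -2.125, -2, -1.875, -1.75, -1.625.
v(-2.5) = -13.5, v(-2.375) = -12.875, v(-2.25) = -12.25, v(-2.125) = -11.625, v(-2) = -11, v(-1.875) = -10.375, v(-1.75) = -9.75, v(-1.625) = -9.125.
Sum = Δu · [v(-2.5) + v(-2.375) + v(-2.25) + ...].
Sum = -11.3125.

-11.3125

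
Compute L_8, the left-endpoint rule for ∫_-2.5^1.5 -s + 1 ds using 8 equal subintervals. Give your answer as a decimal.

7

Δs = (1.5 − (-2.5))/8 = 0.5.
Left endpoints: -2.5, -2, -1.5, -1, -0.5, 0, 0.5, 1.
f(-2.5) = 3.5, f(-2) = 3, f(-1.5) = 2.5, f(-1) = 2, f(-0.5) = 1.5, f(0) = 1, f(0.5) = 0.5, f(1) = 0.
Sum = Δs · [f(-2.5) + f(-2) + f(-1.5) + ...].
Sum = 7.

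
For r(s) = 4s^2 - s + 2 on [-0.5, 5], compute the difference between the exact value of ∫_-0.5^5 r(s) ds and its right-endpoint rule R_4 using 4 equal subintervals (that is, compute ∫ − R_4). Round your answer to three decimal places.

Exact integral: ∫_-0.5^5 r(s) ds ≈ 165.45833.
R_4 = 236.671875.
Error ≈ 165.45833 − 236.671875 ≈ -71.214.

-71.214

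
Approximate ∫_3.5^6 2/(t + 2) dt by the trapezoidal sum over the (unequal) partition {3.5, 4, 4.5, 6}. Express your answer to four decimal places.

Subinterval widths: 0.5, 0.5, 1.5.
f(3.5) = 4/11, f(4) = 1/3, f(4.5) = 4/13, f(6) = 0.25.
On each subinterval the trapezoid contributes (Δt_i/2)·[f(t_{i-1}) + f(t_i)].
Sum ≈ 0.7528.

0.7528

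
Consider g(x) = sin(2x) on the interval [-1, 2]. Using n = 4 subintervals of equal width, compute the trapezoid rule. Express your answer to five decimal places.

0.09560

Δx = (2 − (-1))/4 = 0.75.
g(-1) ≈ -0.90930, g(-0.25) ≈ -0.47943, g(0.5) ≈ 0.84147, g(1.25) ≈ 0.59847, g(2) ≈ -0.75680.
T_4 = (Δx/2)·[g(x_0) + 2g(x_1) + 2g(x_2) + 2g(x_3) + g(x_4)].
Sum ≈ 0.09560.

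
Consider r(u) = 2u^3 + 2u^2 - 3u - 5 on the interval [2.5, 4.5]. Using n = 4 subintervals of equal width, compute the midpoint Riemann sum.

Δu = (4.5 − 2.5)/4 = 0.5.
Midpoints: 2.75, 3.25, 3.75, 4.25.
r(2.75) = 43.46875, r(3.25) = 75.03125, r(3.75) = 117.34375, r(4.25) = 171.90625.
Sum = Δu · [r(2.75) + r(3.25) + r(3.75) + r(4.25)].
Sum = 203.875.

203.875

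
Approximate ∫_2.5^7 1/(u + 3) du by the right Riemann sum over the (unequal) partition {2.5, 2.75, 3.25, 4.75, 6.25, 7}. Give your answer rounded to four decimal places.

Subinterval widths: 0.25, 0.5, 1.5, 1.5, 0.75.
Right endpoints: 2.75, 3.25, 4.75, 6.25, 7.
f(2.75) = 4/23, f(3.25) = 0.16, f(4.75) = 4/31, f(6.25) = 4/37, f(7) = 0.1.
Sum = Σ Δu_i · f(u_i).
Sum ≈ 0.5542.

0.5542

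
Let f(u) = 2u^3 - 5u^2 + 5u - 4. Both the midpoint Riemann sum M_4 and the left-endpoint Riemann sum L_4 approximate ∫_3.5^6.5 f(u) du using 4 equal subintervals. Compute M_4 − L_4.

M_4 = 490.734375.
L_4 = 378.09375.
M_4 − L_4 = 112.640625.

112.640625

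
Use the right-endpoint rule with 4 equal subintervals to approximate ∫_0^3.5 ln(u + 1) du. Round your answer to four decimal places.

3.8781

Δu = (3.5 − 0)/4 = 0.875.
Right endpoints: 0.875, 1.75, 2.625, 3.5.
f(0.875) ≈ 0.6286, f(1.75) ≈ 1.0116, f(2.625) ≈ 1.2879, f(3.5) ≈ 1.5041.
Sum = Δu · [f(0.875) + f(1.75) + f(2.625) + f(3.5)].
Sum ≈ 3.8781.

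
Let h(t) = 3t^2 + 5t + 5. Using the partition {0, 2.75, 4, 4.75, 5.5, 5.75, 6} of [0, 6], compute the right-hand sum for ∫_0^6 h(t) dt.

Subinterval widths: 2.75, 1.25, 0.75, 0.75, 0.25, 0.25.
Right endpoints: 2.75, 4, 4.75, 5.5, 5.75, 6.
h(2.75) = 41.4375, h(4) = 73, h(4.75) = 96.4375, h(5.5) = 123.25, h(5.75) = 132.9375, h(6) = 143.
Sum = Σ Δt_i · h(t_i).
Sum = 438.953125.

438.953125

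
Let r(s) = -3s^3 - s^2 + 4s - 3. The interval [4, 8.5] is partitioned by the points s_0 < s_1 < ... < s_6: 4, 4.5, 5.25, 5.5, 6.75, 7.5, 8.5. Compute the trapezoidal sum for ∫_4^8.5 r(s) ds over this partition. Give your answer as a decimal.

-3846.5390625

Subinterval widths: 0.5, 0.75, 0.25, 1.25, 0.75, 1.
r(4) = -195, r(4.5) = -278.625, r(5.25) = -443.671875, r(5.5) = -510.375, r(6.75) = -944.203125, r(7.5) = -1294.875, r(8.5) = -1883.625.
On each subinterval the trapezoid contributes (Δs_i/2)·[r(s_{i-1}) + r(s_i)].
Sum = -3846.5390625.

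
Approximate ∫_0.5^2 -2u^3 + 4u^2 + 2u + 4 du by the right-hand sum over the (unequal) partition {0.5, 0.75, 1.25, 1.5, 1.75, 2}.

Subinterval widths: 0.25, 0.5, 0.25, 0.25, 0.25.
Right endpoints: 0.75, 1.25, 1.5, 1.75, 2.
f(0.75) = 6.90625, f(1.25) = 8.84375, f(1.5) = 9.25, f(1.75) = 9.03125, f(2) = 8.
Sum = Σ Δu_i · f(u_i).
Sum = 12.71875.

12.71875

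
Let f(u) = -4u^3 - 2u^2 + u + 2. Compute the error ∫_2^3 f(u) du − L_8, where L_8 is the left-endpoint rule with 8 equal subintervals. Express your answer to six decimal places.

Exact integral: ∫_2^3 f(u) du ≈ -73.16666667.
L_8 = -67.9375.
Error ≈ -73.16666667 − (-67.9375) ≈ -5.229167.

-5.229167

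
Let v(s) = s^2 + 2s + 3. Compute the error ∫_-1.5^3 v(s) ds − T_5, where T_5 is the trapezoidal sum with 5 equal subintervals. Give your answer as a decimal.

-0.6075

Exact integral: ∫_-1.5^3 v(s) ds = 30.375.
T_5 = 30.9825.
Error = 30.375 − 30.9825 = -0.6075.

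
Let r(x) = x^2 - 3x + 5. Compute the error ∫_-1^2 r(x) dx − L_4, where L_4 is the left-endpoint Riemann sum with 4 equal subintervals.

Exact integral: ∫_-1^2 r(x) dx = 13.5.
L_4 = 16.03125.
Error = 13.5 − 16.03125 = -2.53125.

-2.53125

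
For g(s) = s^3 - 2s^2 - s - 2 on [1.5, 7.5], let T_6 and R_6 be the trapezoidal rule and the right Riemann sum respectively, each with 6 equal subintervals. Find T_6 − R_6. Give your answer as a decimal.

T_6 = 483.25.
R_6 = 635.5.
T_6 − R_6 = -152.25.

-152.25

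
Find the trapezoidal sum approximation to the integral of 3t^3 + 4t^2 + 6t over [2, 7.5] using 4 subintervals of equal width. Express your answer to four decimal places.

Δt = (7.5 − 2)/4 = 1.375.
f(2) = 52, f(3.375) = 92745/512, f(4.75) = 440.265625, f(6.125) = 448595/512, f(7.5) = 1535.625.
T_4 = (Δt/2)·[f(t_0) + 2f(t_1) + 2f(t_2) + 2f(t_3) + f(t_4)].
Sum ≈ 3150.6514.

3150.6514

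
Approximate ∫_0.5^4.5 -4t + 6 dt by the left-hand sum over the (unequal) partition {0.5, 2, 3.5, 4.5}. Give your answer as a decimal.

Subinterval widths: 1.5, 1.5, 1.
Left endpoints: 0.5, 2, 3.5.
f(0.5) = 4, f(2) = -2, f(3.5) = -8.
Sum = Σ Δt_i · f(t_i).
Sum = -5.

-5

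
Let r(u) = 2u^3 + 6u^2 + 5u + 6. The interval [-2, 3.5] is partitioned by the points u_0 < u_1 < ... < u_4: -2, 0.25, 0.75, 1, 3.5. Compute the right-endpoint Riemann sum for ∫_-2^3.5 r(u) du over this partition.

485.8359375

Subinterval widths: 2.25, 0.5, 0.25, 2.5.
Right endpoints: 0.25, 0.75, 1, 3.5.
r(0.25) = 7.65625, r(0.75) = 13.96875, r(1) = 19, r(3.5) = 182.75.
Sum = Σ Δu_i · r(u_i).
Sum = 485.8359375.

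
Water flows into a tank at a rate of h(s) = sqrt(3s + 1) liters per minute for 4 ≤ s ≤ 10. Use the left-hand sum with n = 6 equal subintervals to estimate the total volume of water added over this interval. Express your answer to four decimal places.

26.9464

Δs = (10 − 4)/6 = 1.
Left endpoints: 4, 5, 6, 7, 8, 9.
h(4) ≈ 3.6056, h(5) ≈ 4.0000, h(6) ≈ 4.3589, h(7) ≈ 4.6904, h(8) ≈ 5.0000, h(9) ≈ 5.2915.
Sum = Δs · [h(4) + h(5) + h(6) + ...].
Sum ≈ 26.9464.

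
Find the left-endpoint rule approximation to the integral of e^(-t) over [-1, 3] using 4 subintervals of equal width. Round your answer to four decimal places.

4.2215

Δt = (3 − (-1))/4 = 1.
Left endpoints: -1, 0, 1, 2.
f(-1) ≈ 2.7183, f(0) ≈ 1.0000, f(1) ≈ 0.3679, f(2) ≈ 0.1353.
Sum = Δt · [f(-1) + f(0) + f(1) + f(2)].
Sum ≈ 4.2215.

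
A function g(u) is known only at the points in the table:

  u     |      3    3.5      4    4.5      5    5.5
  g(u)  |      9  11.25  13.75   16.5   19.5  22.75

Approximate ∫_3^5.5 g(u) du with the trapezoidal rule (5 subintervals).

38.4375

Δu = 0.5.
T_5 = (0.5/2)·[9 + 2·11.25 + 2·13.75 + 2·16.5 + 2·19.5 + 22.75] = 38.4375.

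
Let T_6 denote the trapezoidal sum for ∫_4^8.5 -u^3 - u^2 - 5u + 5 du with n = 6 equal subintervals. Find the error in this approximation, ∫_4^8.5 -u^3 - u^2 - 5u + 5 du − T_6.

8.33203125

Exact integral: ∫_4^8.5 f(u) du = -1542.515625.
T_6 = -1550.84765625.
Error = -1542.515625 − (-1550.84765625) = 8.33203125.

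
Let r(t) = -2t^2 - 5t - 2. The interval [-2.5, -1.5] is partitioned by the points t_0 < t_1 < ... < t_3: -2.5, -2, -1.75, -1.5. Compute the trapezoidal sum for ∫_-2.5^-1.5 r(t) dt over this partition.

-0.21875

Subinterval widths: 0.5, 0.25, 0.25.
r(-2.5) = -2, r(-2) = 0, r(-1.75) = 0.625, r(-1.5) = 1.
On each subinterval the trapezoid contributes (Δt_i/2)·[r(t_{i-1}) + r(t_i)].
Sum = -0.21875.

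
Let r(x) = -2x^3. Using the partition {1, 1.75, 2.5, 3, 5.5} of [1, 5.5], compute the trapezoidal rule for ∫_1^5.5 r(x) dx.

-525.2578125

Subinterval widths: 0.75, 0.75, 0.5, 2.5.
r(1) = -2, r(1.75) = -10.71875, r(2.5) = -31.25, r(3) = -54, r(5.5) = -332.75.
On each subinterval the trapezoid contributes (Δx_i/2)·[r(x_{i-1}) + r(x_i)].
Sum = -525.2578125.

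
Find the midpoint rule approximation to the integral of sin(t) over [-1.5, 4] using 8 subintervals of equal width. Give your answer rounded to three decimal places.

0.739

Δt = (4 − (-1.5))/8 = 0.6875.
Midpoints: -1.15625, -0.46875, 0.21875, 0.90625, 1.59375, 2.28125, 2.96875, 3.65625.
f(-1.15625) ≈ -0.915, f(-0.46875) ≈ -0.452, f(0.21875) ≈ 0.217, f(0.90625) ≈ 0.787, f(1.59375) ≈ 1.000, f(2.28125) ≈ 0.758, f(2.96875) ≈ 0.172, f(3.65625) ≈ -0.492.
Sum = Δt · [f(-1.15625) + f(-0.46875) + f(0.21875) + ...].
Sum ≈ 0.739.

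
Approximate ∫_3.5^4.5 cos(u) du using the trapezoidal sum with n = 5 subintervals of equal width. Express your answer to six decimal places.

Δu = (4.5 − 3.5)/5 = 0.2.
f(3.5) ≈ -0.936457, f(3.7) ≈ -0.848100, f(3.9) ≈ -0.725932, f(4.1) ≈ -0.574824, f(4.3) ≈ -0.400799, f(4.5) ≈ -0.210796.
T_5 = (Δu/2)·[f(u_0) + 2f(u_1) + ... + 2f(u_{4}) + f(u_5)].
Sum ≈ -0.624656.

-0.624656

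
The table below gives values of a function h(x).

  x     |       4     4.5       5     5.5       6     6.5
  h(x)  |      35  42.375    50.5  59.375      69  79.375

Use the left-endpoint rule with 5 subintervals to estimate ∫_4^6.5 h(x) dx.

128.125

Δx = 0.5.
Sum = 0.5·[35 + 42.375 + 50.5 + 59.375 + 69] = 128.125.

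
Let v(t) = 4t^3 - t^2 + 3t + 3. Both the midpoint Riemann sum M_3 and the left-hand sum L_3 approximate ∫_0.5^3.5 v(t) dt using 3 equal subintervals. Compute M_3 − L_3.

66.75

M_3 = 157.
L_3 = 90.25.
M_3 − L_3 = 66.75.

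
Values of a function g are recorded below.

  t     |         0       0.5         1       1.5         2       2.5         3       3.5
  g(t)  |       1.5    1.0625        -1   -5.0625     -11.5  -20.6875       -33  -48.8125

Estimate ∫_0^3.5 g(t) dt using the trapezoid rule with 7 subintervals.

-46.921875

Δt = 0.5.
T_7 = (0.5/2)·[1.5 + 2·1.0625 + 2·(-1) + 2·(-5.0625) + 2·(-11.5) + 2·(-20.6875) + 2·(-33) + (-48.8125)] = -46.921875.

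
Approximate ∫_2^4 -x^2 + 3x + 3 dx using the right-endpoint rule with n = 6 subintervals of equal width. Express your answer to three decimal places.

Δx = (4 − 2)/6 = 1/3.
Right endpoints: 7/3, 8/3, 3, 10/3, 11/3, 4.
f(7/3) = 41/9, f(8/3) = 35/9, f(3) = 3, f(10/3) = 17/9, f(11/3) = 5/9, f(4) = -1.
Sum = Δx · [f(7/3) + f(8/3) + f(3) + ...].
Sum ≈ 4.296.

4.296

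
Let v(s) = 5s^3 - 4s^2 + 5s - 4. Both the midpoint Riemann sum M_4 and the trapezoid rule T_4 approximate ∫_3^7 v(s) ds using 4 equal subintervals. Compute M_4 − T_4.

M_4 = 2539.
T_4 = 2610.
M_4 − T_4 = -71.

-71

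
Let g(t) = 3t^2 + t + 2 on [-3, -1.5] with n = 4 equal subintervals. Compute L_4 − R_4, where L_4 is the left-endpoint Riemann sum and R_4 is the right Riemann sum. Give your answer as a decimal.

L_4 = 26.87109375.
R_4 = 19.83984375.
L_4 − R_4 = 7.03125.

7.03125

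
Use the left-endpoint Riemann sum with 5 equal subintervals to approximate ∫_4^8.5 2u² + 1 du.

321.84

Δu = (8.5 − 4)/5 = 0.9.
Left endpoints: 4, 4.9, 5.8, 6.7, 7.6.
f(4) = 33, f(4.9) = 49.02, f(5.8) = 68.28, f(6.7) = 90.78, f(7.6) = 116.52.
Sum = Δu · [f(4) + f(4.9) + f(5.8) + f(6.7) + f(7.6)].
Sum = 321.84.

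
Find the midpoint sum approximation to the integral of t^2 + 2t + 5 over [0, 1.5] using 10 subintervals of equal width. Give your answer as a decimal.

10.8721875

Δt = (1.5 − 0)/10 = 0.15.
Midpoints: 0.075, 0.225, 0.375, 0.525, 0.675, 0.825, 0.975, 1.125, 1.275, 1.425.
f(0.075) = 5.155625, f(0.225) = 5.500625, f(0.375) = 5.890625, f(0.525) = 6.325625, f(0.675) = 6.805625, f(0.825) = 7.330625, f(0.975) = 7.900625, f(1.125) = 8.515625, f(1.275) = 9.175625, f(1.425) = 9.880625.
Sum = Δt · [f(0.075) + f(0.225) + f(0.375) + ...].
Sum = 10.8721875.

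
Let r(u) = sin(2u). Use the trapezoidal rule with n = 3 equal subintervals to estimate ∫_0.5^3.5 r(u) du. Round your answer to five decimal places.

-0.06858

Δu = (3.5 − 0.5)/3 = 1.
r(0.5) ≈ 0.84147, r(1.5) ≈ 0.14112, r(2.5) ≈ -0.95892, r(3.5) ≈ 0.65699.
T_3 = (Δu/2)·[r(u_0) + 2r(u_1) + 2r(u_2) + r(u_3)].
Sum ≈ -0.06858.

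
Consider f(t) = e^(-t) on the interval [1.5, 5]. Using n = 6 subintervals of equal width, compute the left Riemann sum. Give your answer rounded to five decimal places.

Δt = (5 − 1.5)/6 = 7/12.
Left endpoints: 1.5, 25/12, 8/3, 3.25, 23/6, 53/12.
f(1.5) ≈ 0.22313, f(25/12) ≈ 0.12451, f(8/3) ≈ 0.06948, f(3.25) ≈ 0.03877, f(23/6) ≈ 0.02164, f(53/12) ≈ 0.01207.
Sum = Δt · [f(1.5) + f(25/12) + f(8/3) + ...].
Sum ≈ 0.28561.

0.28561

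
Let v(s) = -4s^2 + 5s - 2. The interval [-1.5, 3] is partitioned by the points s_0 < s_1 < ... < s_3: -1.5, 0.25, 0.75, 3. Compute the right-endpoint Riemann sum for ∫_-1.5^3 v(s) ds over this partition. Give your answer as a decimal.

Subinterval widths: 1.75, 0.5, 2.25.
Right endpoints: 0.25, 0.75, 3.
v(0.25) = -1, v(0.75) = -0.5, v(3) = -23.
Sum = Σ Δs_i · v(s_i).
Sum = -53.75.

-53.75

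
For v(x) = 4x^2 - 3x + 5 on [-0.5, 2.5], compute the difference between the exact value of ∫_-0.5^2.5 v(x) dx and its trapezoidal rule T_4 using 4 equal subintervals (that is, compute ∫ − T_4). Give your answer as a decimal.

Exact integral: ∫_-0.5^2.5 v(x) dx = 27.
T_4 = 28.125.
Error = 27 − 28.125 = -1.125.

-1.125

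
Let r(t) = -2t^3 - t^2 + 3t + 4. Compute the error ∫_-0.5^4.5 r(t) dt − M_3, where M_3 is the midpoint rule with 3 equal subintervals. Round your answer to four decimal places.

Exact integral: ∫_-0.5^4.5 r(t) dt ≈ -185.416667.
M_3 ≈ -170.370370.
Error ≈ -185.416667 − (-170.370370) ≈ -15.0463.

-15.0463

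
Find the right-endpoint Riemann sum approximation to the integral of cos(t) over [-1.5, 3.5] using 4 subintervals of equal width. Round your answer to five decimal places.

-0.06927

Δt = (3.5 − (-1.5))/4 = 1.25.
Right endpoints: -0.25, 1, 2.25, 3.5.
f(-0.25) ≈ 0.96891, f(1) ≈ 0.54030, f(2.25) ≈ -0.62817, f(3.5) ≈ -0.93646.
Sum = Δt · [f(-0.25) + f(1) + f(2.25) + f(3.5)].
Sum ≈ -0.06927.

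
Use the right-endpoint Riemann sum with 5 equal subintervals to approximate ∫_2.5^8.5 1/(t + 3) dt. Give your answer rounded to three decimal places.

Δt = (8.5 − 2.5)/5 = 1.2.
Right endpoints: 3.7, 4.9, 6.1, 7.3, 8.5.
f(3.7) = 10/67, f(4.9) = 10/79, f(6.1) = 10/91, f(7.3) = 10/103, f(8.5) = 2/23.
Sum = Δt · [f(3.7) + f(4.9) + f(6.1) + f(7.3) + f(8.5)].
Sum ≈ 0.684.

0.684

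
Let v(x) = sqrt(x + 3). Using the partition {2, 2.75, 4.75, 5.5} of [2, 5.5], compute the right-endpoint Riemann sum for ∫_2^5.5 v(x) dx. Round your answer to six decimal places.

Subinterval widths: 0.75, 2, 0.75.
Right endpoints: 2.75, 4.75, 5.5.
v(2.75) ≈ 2.397916, v(4.75) ≈ 2.783882, v(5.5) ≈ 2.915476.
Sum = Σ Δx_i · v(x_i).
Sum ≈ 9.552808.

9.552808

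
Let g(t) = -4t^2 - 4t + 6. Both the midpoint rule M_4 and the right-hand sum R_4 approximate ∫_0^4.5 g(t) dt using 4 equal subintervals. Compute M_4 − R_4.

M_4 = -133.1015625.
R_4 = -194.484375.
M_4 − R_4 = 61.3828125.

61.3828125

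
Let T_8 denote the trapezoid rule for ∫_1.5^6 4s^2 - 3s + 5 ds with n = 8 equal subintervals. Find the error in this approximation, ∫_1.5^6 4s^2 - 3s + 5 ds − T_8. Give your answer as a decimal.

-0.94921875

Exact integral: ∫_1.5^6 f(s) ds = 255.375.
T_8 = 256.32421875.
Error = 255.375 − 256.32421875 = -0.94921875.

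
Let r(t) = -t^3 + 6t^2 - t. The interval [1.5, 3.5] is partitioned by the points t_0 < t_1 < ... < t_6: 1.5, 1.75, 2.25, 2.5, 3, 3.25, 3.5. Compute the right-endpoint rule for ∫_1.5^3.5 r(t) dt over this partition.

Subinterval widths: 0.25, 0.5, 0.25, 0.5, 0.25, 0.25.
Right endpoints: 1.75, 2.25, 2.5, 3, 3.25, 3.5.
r(1.75) = 11.265625, r(2.25) = 16.734375, r(2.5) = 19.375, r(3) = 24, r(3.25) = 25.796875, r(3.5) = 27.125.
Sum = Σ Δt_i · r(t_i).
Sum = 41.2578125.

41.2578125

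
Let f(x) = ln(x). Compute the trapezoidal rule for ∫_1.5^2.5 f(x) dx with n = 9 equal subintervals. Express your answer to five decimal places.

Δx = (2.5 − 1.5)/9 = 1/9.
f(1.5) ≈ 0.40547, f(29/18) ≈ 0.47692, f(31/18) ≈ 0.54362, f(11/6) ≈ 0.60614, f(35/18) ≈ 0.66498, f(37/18) ≈ 0.72055, f(13/6) ≈ 0.77319, f(41/18) ≈ 0.82320, f(43/18) ≈ 0.87083, f(2.5) ≈ 0.91629.
T_9 = (Δx/2)·[f(x_0) + 2f(x_1) + ... + 2f(x_{8}) + f(x_9)].
Sum ≈ 0.68225.

0.68225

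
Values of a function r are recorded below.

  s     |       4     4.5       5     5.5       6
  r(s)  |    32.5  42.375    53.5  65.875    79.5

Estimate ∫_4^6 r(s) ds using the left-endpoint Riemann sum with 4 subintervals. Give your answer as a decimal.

Δs = 0.5.
Sum = 0.5·[32.5 + 42.375 + 53.5 + 65.875] = 97.125.

97.125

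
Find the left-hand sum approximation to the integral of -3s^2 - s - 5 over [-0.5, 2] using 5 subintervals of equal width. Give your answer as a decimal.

-19.375

Δs = (2 − (-0.5))/5 = 0.5.
Left endpoints: -0.5, 0, 0.5, 1, 1.5.
f(-0.5) = -5.25, f(0) = -5, f(0.5) = -6.25, f(1) = -9, f(1.5) = -13.25.
Sum = Δs · [f(-0.5) + f(0) + f(0.5) + f(1) + f(1.5)].
Sum = -19.375.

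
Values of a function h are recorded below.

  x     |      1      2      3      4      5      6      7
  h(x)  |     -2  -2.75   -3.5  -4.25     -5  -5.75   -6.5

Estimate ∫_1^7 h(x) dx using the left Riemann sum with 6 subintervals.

-23.25

Δx = 1.
Sum = 1·[(-2) + (-2.75) + (-3.5) + (-4.25) + (-5) + (-5.75)] = -23.25.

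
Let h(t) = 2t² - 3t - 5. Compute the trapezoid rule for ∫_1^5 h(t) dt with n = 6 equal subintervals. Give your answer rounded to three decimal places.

Δt = (5 − 1)/6 = 2/3.
h(1) = -6, h(5/3) = -40/9, h(7/3) = -10/9, h(3) = 4, h(11/3) = 98/9, h(13/3) = 176/9, h(5) = 30.
T_6 = (Δt/2)·[h(t_0) + 2h(t_1) + ... + 2h(t_{5}) + h(t_6)].
Sum ≈ 27.259.

27.259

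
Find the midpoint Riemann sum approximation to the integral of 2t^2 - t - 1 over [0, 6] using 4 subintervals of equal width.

Δt = (6 − 0)/4 = 1.5.
Midpoints: 0.75, 2.25, 3.75, 5.25.
f(0.75) = -0.625, f(2.25) = 6.875, f(3.75) = 23.375, f(5.25) = 48.875.
Sum = Δt · [f(0.75) + f(2.25) + f(3.75) + f(5.25)].
Sum = 117.75.

117.75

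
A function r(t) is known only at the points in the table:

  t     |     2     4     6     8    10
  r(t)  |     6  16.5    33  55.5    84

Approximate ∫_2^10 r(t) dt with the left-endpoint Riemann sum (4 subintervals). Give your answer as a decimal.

Δt = 2.
Sum = 2·[6 + 16.5 + 33 + 55.5] = 222.

222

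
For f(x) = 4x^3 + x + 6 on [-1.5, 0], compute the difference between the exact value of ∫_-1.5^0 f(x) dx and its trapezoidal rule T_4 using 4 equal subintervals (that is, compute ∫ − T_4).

Exact integral: ∫_-1.5^0 f(x) dx = 2.8125.
T_4 = 2.49609375.
Error = 2.8125 − 2.49609375 = 0.31640625.

0.31640625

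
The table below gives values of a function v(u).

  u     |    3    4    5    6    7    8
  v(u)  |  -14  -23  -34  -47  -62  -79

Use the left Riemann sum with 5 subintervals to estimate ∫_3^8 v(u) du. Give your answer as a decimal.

-180

Δu = 1.
Sum = 1·[(-14) + (-23) + (-34) + (-47) + (-62)] = -180.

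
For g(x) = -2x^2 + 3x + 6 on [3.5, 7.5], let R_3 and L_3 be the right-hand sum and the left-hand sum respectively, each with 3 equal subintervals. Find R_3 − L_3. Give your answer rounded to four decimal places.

R_3 ≈ -215.703704.
L_3 ≈ -114.370370.
R_3 − L_3 ≈ -101.3333.

-101.3333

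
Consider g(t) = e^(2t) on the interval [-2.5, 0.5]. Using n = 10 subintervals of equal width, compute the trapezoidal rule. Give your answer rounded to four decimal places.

1.3962

Δt = (0.5 − (-2.5))/10 = 0.3.
g(-2.5) ≈ 0.0067, g(-2.2) ≈ 0.0123, g(-1.9) ≈ 0.0224, g(-1.6) ≈ 0.0408, g(-1.3) ≈ 0.0743, g(-1) ≈ 0.1353, g(-0.7) ≈ 0.2466, g(-0.4) ≈ 0.4493, g(-0.1) ≈ 0.8187, g(0.2) ≈ 1.4918, g(0.5) ≈ 2.7183.
T_10 = (Δt/2)·[g(t_0) + 2g(t_1) + ... + 2g(t_{9}) + g(t_10)].
Sum ≈ 1.3962.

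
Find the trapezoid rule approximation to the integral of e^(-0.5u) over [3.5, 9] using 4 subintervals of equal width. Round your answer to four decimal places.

0.3380

Δu = (9 − 3.5)/4 = 1.375.
f(3.5) ≈ 0.1738, f(4.875) ≈ 0.0874, f(6.25) ≈ 0.0439, f(7.625) ≈ 0.0221, f(9) ≈ 0.0111.
T_4 = (Δu/2)·[f(u_0) + 2f(u_1) + 2f(u_2) + 2f(u_3) + f(u_4)].
Sum ≈ 0.3380.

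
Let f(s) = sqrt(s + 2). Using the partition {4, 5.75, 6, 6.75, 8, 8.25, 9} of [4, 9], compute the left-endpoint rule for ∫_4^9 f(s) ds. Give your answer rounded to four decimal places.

13.9932

Subinterval widths: 1.75, 0.25, 0.75, 1.25, 0.25, 0.75.
Left endpoints: 4, 5.75, 6, 6.75, 8, 8.25.
f(4) ≈ 2.4495, f(5.75) ≈ 2.7839, f(6) ≈ 2.8284, f(6.75) ≈ 2.9580, f(8) ≈ 3.1623, f(8.25) ≈ 3.2016.
Sum = Σ Δs_i · f(s_i).
Sum ≈ 13.9932.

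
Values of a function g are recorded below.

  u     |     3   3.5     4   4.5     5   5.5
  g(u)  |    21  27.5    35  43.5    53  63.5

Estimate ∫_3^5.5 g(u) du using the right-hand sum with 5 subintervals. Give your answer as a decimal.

Δu = 0.5.
Sum = 0.5·[27.5 + 35 + 43.5 + 53 + 63.5] = 111.25.

111.25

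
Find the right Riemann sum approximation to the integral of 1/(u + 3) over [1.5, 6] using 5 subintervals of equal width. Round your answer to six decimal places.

Δu = (6 − 1.5)/5 = 0.9.
Right endpoints: 2.4, 3.3, 4.2, 5.1, 6.
f(2.4) = 5/27, f(3.3) = 10/63, f(4.2) = 5/36, f(5.1) = 10/81, f(6) = 1/9.
Sum = Δu · [f(2.4) + f(3.3) + f(4.2) + f(5.1) + f(6)].
Sum ≈ 0.645635.

0.645635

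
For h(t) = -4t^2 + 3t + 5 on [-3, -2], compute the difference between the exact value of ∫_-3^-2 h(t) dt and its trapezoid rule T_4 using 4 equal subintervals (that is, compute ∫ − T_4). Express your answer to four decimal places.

0.0417

Exact integral: ∫_-3^-2 h(t) dt ≈ -27.833333.
T_4 = -27.875.
Error ≈ -27.833333 − (-27.875) ≈ 0.0417.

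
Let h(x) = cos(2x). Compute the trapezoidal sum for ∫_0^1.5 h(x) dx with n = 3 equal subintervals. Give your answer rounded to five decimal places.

Δx = (1.5 − 0)/3 = 0.5.
h(0) ≈ 1.00000, h(0.5) ≈ 0.54030, h(1) ≈ -0.41615, h(1.5) ≈ -0.98999.
T_3 = (Δx/2)·[h(x_0) + 2h(x_1) + 2h(x_2) + h(x_3)].
Sum ≈ 0.06458.

0.06458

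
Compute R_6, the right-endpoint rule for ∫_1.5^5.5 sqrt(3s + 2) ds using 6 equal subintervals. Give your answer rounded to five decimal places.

Δs = (5.5 − 1.5)/6 = 2/3.
Right endpoints: 13/6, 17/6, 3.5, 25/6, 29/6, 5.5.
f(13/6) ≈ 2.91548, f(17/6) ≈ 3.24037, f(3.5) ≈ 3.53553, f(25/6) ≈ 3.80789, f(29/6) ≈ 4.06202, f(5.5) ≈ 4.30116.
Sum = Δs · [f(13/6) + f(17/6) + f(3.5) + ...].
Sum ≈ 14.57497.

14.57497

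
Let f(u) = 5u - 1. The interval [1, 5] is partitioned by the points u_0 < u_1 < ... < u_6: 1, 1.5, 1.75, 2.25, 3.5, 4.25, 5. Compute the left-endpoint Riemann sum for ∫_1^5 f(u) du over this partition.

Subinterval widths: 0.5, 0.25, 0.5, 1.25, 0.75, 0.75.
Left endpoints: 1, 1.5, 1.75, 2.25, 3.5, 4.25.
f(1) = 4, f(1.5) = 6.5, f(1.75) = 7.75, f(2.25) = 10.25, f(3.5) = 16.5, f(4.25) = 20.25.
Sum = Σ Δu_i · f(u_i).
Sum = 47.875.

47.875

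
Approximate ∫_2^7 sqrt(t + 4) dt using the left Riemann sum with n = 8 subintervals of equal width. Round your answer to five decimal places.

14.25124

Δt = (7 − 2)/8 = 0.625.
Left endpoints: 2, 2.625, 3.25, 3.875, 4.5, 5.125, 5.75, 6.375.
f(2) ≈ 2.44949, f(2.625) ≈ 2.57391, f(3.25) ≈ 2.69258, f(3.875) ≈ 2.80624, f(4.5) ≈ 2.91548, f(5.125) ≈ 3.02076, f(5.75) ≈ 3.12250, f(6.375) ≈ 3.22102.
Sum = Δt · [f(2) + f(2.625) + f(3.25) + ...].
Sum ≈ 14.25124.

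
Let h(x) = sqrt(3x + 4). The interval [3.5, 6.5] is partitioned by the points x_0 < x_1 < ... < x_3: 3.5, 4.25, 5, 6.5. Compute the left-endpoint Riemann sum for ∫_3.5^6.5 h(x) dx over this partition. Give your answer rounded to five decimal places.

12.46377

Subinterval widths: 0.75, 0.75, 1.5.
Left endpoints: 3.5, 4.25, 5.
h(3.5) ≈ 3.80789, h(4.25) ≈ 4.09268, h(5) ≈ 4.35890.
Sum = Σ Δx_i · h(x_i).
Sum ≈ 12.46377.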